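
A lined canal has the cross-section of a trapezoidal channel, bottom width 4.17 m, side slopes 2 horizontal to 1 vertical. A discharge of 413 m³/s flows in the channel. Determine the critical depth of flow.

y_c = 5.2 m

At critical depth, Q² T / (g A³) = 1, i.e. A³/T = Q²/g = 413²/9.81 = 17390.
Trying y = 5.66 m: A³/T = 25140 — high.
Trying y = 5.2 m: A³/T = 17420 — ≈ 17390.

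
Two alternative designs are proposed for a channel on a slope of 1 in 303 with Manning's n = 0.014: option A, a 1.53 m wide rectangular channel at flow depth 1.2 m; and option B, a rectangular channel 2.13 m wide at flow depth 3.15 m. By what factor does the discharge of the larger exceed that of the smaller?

Channel A: Flow area A = b·y = 1.53 × 1.2 = 1.836 m². Wetted perimeter P = b + 2y = 1.53 + 2×1.2 = 3.93 m. Hydraulic radius R = A/P = 1.836/3.93 = 0.4672 m. Q_A = (1/0.014)·1.836·0.4672^(2/3)·√0.0033 = 4.536 m³/s.
Channel B: Flow area A = b·y = 2.13 × 3.15 = 6.709 m². Wetted perimeter P = b + 2y = 2.13 + 2×3.15 = 8.43 m. Hydraulic radius R = A/P = 6.709/8.43 = 0.7959 m. Q_B = (1/0.014)·6.709·0.7959^(2/3)·√0.0033 = 23.65 m³/s.
The larger discharge is 23.65 m³/s and the smaller is 4.536 m³/s; the ratio is 5.21.

5.21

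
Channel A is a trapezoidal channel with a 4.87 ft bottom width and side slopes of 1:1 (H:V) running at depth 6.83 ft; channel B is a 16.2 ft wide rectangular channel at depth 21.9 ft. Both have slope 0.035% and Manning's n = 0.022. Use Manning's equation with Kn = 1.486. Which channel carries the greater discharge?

Channel A: With bottom width b = 4.87 ft and side slope z = 1: A = (b + zy)y = (4.87 + 1×6.83)×6.83 = 79.91 ft²; P = b + 2y√(1+z²) = 4.87 + 2×6.83×1.414 = 24.19 ft. Hydraulic radius R = A/P = 79.91/24.19 = 3.304 ft. Q_A = (1.486/0.022)·79.91·3.304^(2/3)·√0.00035 = 224 ft³/s.
Channel B: Flow area A = b·y = 16.2 × 21.9 = 354.8 ft². Wetted perimeter P = b + 2y = 16.2 + 2×21.9 = 60 ft. Hydraulic radius R = A/P = 354.8/60 = 5.913 ft. Q_B = (1.486/0.022)·354.8·5.913^(2/3)·√0.00035 = 1466 ft³/s.
Q_A = 224 ft³/s vs Q_B = 1466 ft³/s, so channel B carries more.

channel B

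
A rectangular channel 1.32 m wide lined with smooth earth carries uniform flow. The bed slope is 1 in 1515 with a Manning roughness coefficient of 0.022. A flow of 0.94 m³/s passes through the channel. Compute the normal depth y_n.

y_n = 1.1 m

Manning's equation rearranged: A R^(2/3) = nQ / (1·√S) = 0.022 × 0.94 / (√0.0006601) = 0.8049.
Try y = 0.83 m: A R^(2/3) = 0.5623 — too small.
Try y = 1.4 m: A R^(2/3) = 1.083 — too large.
Try y = 1.1 m: A R^(2/3) = 0.8046 — ≈ 0.8049.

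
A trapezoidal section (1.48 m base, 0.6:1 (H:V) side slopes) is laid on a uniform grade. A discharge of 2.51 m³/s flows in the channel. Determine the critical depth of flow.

y_c = 0.609 m

At critical depth, Q² T / (g A³) = 1, i.e. A³/T = Q²/g = 2.51²/9.81 = 0.6422.
Try y = 0.76 m: A³/T = 1.332 — over.
Try y = 0.441 m: A³/T = 0.2267 — short.
Try y = 0.609 m: A³/T = 0.6421 — matches.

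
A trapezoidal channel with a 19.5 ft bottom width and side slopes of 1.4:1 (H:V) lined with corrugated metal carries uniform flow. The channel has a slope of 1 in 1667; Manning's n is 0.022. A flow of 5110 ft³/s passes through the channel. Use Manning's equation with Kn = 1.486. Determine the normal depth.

Manning's equation rearranged: A R^(2/3) = nQ / (1.486·√S) = 0.022 × 5110 / (1.486 × √0.0005999) = 3089.
Trying y = 18.3 ft: A R^(2/3) = 3836 — high.
Trying y = 16.5 ft: A R^(2/3) = 3090 — matches.

y_n = 16.5 ft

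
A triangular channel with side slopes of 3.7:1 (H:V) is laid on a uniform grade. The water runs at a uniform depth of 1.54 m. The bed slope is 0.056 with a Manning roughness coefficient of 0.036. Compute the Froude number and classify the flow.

For a triangular section with side slope z = 3.7: A = zy² = 3.7×1.54² = 8.775 m²; P = 2y√(1+z²) = 2×1.54×3.833 = 11.8 m.
Hydraulic radius R = A/P = 8.775/11.8 = 0.7433 m.
V = (1/n) R^(2/3) √S = (1/0.036) × 0.7433^(2/3) × √0.056 = 5.394 m/s. Hydraulic depth D_h = A/T = 8.775/11.4 = 0.77 m.
Froude number Fr = V/√(g·D_h) = 5.394/√(9.81×0.77) = 1.96, which is greater than 1, so the flow is supercritical.

supercritical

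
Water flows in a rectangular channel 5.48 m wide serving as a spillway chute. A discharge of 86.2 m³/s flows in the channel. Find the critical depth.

For a rectangular channel, critical depth y_c = (q²/g)^(1/3) where q = Q/b = 86.2/5.48 = 15.73 m²/s.
So y_c = (15.73²/9.81)^(1/3) = 2.93 m.

y_c = 2.93 m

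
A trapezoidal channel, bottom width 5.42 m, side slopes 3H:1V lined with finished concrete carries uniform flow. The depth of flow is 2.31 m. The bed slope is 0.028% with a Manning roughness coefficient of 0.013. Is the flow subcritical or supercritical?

With bottom width b = 5.42 m and side slope z = 3: A = (b + zy)y = (5.42 + 3×2.31)×2.31 = 28.53 m²; P = b + 2y√(1+z²) = 5.42 + 2×2.31×3.162 = 20.03 m.
Hydraulic radius R = A/P = 28.53/20.03 = 1.424 m.
V = (1/n) R^(2/3) √S = (1/0.013) × 1.424^(2/3) × √0.00028 = 1.629 m/s. Hydraulic depth D_h = A/T = 28.53/19.28 = 1.48 m.
Froude number Fr = V/√(g·D_h) = 1.629/√(9.81×1.48) = 0.428, which is less than 1, so the flow is subcritical.

subcritical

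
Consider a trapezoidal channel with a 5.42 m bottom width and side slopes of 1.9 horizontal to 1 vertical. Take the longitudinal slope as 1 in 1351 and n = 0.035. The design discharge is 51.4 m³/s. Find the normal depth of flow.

Manning's equation rearranged: A R^(2/3) = nQ / (1·√S) = 0.035 × 51.4 / (√0.0007402) = 66.12.
Try y = 2.68 m: A R^(2/3) = 39.56 — low.
Try y = 3.85 m: A R^(2/3) = 83.77 — high.
Try y = 3.44 m: A R^(2/3) = 66.09 — matches.

y_n = 3.44 m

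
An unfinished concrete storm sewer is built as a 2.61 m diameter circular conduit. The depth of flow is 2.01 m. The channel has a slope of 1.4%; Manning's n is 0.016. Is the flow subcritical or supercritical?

supercritical

For a circular section of diameter D = 2.61 m at depth y = 2.01 m, the central angle is θ = 2 arccos(1 − 2y/D) = 4.283 rad. Then A = (D²/8)(θ − sin θ) = 4.421 m² and P = Dθ/2 = 5.589 m.
Hydraulic radius R = A/P = 4.421/5.589 = 0.791 m.
V = (1/n) R^(2/3) √S = (1/0.016) × 0.791^(2/3) × √0.014 = 6.325 m/s. Hydraulic depth D_h = A/T = 4.421/2.196 = 2.013 m.
Froude number Fr = V/√(g·D_h) = 6.325/√(9.81×2.013) = 1.42, which is greater than 1, so the flow is supercritical.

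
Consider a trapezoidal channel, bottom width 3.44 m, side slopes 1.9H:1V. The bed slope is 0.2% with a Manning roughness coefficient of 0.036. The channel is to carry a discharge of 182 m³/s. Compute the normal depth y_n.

Manning's equation rearranged: A R^(2/3) = nQ / (1·√S) = 0.036 × 182 / (√0.002) = 146.5.
Try y = 6.71 m: A R^(2/3) = 244.1 — high.
Try y = 3.94 m: A R^(2/3) = 70.92 — low.
Try y = 5.4 m: A R^(2/3) = 146.2 — matches.

y_n = 5.4 m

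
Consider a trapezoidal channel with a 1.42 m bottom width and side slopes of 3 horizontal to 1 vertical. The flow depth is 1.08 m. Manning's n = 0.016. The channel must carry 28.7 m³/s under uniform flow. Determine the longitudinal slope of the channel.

With bottom width b = 1.42 m and side slope z = 3: A = (b + zy)y = (1.42 + 3×1.08)×1.08 = 5.033 m²; P = b + 2y√(1+z²) = 1.42 + 2×1.08×3.162 = 8.251 m.
Hydraulic radius R = A/P = 5.033/8.251 = 0.61 m.
From Manning's equation, S = [nQ / (1 A R^(2/3))]² = [0.016 × 28.7 / (1 × 5.033 × 0.61^(2/3))]² = 0.0161.

S = 0.0161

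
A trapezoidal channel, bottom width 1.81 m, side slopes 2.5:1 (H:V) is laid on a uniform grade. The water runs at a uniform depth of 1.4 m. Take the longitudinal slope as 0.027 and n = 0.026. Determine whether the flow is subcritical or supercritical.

With bottom width b = 1.81 m and side slope z = 2.5: A = (b + zy)y = (1.81 + 2.5×1.4)×1.4 = 7.434 m²; P = b + 2y√(1+z²) = 1.81 + 2×1.4×2.693 = 9.349 m.
Hydraulic radius R = A/P = 7.434/9.349 = 0.7951 m.
V = (1/n) R^(2/3) √S = (1/0.026) × 0.7951^(2/3) × √0.027 = 5.424 m/s. Hydraulic depth D_h = A/T = 7.434/8.81 = 0.8438 m.
Froude number Fr = V/√(g·D_h) = 5.424/√(9.81×0.8438) = 1.89, which is greater than 1, so the flow is supercritical.

supercritical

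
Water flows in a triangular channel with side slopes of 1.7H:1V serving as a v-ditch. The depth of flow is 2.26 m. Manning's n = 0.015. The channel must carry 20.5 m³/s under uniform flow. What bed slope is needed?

S = 0.0013

For a triangular section with side slope z = 1.7: A = zy² = 1.7×2.26² = 8.683 m²; P = 2y√(1+z²) = 2×2.26×1.972 = 8.915 m.
Hydraulic radius R = A/P = 8.683/8.915 = 0.974 m.
From Manning's equation, S = [nQ / (1 A R^(2/3))]² = [0.015 × 20.5 / (1 × 8.683 × 0.974^(2/3))]² = 0.0013.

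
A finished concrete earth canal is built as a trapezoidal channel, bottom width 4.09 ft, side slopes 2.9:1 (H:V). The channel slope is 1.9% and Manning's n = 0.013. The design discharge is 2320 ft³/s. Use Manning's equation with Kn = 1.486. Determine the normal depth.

y_n = 4.6 ft

Manning's equation rearranged: A R^(2/3) = nQ / (1.486·√S) = 0.013 × 2320 / (1.486 × √0.019) = 147.2.
Try y = 5.3 ft: A R^(2/3) = 205.7 — high.
Try y = 3.56 ft: A R^(2/3) = 80.88 — low.
Try y = 4.6 ft: A R^(2/3) = 147 — matches.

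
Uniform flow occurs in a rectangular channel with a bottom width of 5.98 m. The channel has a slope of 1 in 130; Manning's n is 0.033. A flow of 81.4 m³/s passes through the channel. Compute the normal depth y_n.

Manning's equation rearranged: A R^(2/3) = nQ / (1·√S) = 0.033 × 81.4 / (√0.007692) = 30.63.
At y = 3.07 m: A R^(2/3) = 24.21 — low.
At y = 3.67 m: A R^(2/3) = 30.62 — ≈ 30.63.

y_n = 3.67 m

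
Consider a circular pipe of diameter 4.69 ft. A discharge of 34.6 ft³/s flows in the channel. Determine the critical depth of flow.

y_c = 1.67 ft

At critical depth, Q² T / (g A³) = 1, i.e. A³/T = Q²/g = 34.6²/32.2 = 37.18.
Try y = 1.82 ft: A³/T = 52.05 — too large.
Try y = 1.26 ft: A³/T = 12.55 — too small.
Try y = 1.67 ft: A³/T = 37.37 — ≈ 37.18.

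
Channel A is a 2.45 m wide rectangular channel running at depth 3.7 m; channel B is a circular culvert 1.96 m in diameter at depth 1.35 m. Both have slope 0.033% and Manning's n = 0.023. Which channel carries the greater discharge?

Channel A: Flow area A = b·y = 2.45 × 3.7 = 9.065 m². Wetted perimeter P = b + 2y = 2.45 + 2×3.7 = 9.85 m. Hydraulic radius R = A/P = 9.065/9.85 = 0.9203 m. Q_A = (1/0.023)·9.065·0.9203^(2/3)·√0.00033 = 6.774 m³/s.
Channel B: For a circular section of diameter D = 1.96 m at depth y = 1.35 m, the central angle is θ = 2 arccos(1 − 2y/D) = 3.916 rad. Then A = (D²/8)(θ − sin θ) = 2.216 m² and P = Dθ/2 = 3.838 m. Hydraulic radius R = A/P = 2.216/3.838 = 0.5775 m. Q_B = (1/0.023)·2.216·0.5775^(2/3)·√0.00033 = 1.214 m³/s.
Q_A = 6.774 m³/s vs Q_B = 1.214 m³/s, so channel A carries more.

channel A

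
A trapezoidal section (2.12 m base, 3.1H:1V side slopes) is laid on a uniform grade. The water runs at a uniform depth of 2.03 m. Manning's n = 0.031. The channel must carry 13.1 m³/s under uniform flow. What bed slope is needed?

With bottom width b = 2.12 m and side slope z = 3.1: A = (b + zy)y = (2.12 + 3.1×2.03)×2.03 = 17.08 m²; P = b + 2y√(1+z²) = 2.12 + 2×2.03×3.257 = 15.34 m.
Hydraulic radius R = A/P = 17.08/15.34 = 1.113 m.
From Manning's equation, S = [nQ / (1 A R^(2/3))]² = [0.031 × 13.1 / (1 × 17.08 × 1.113^(2/3))]² = 0.00049.

S = 0.00049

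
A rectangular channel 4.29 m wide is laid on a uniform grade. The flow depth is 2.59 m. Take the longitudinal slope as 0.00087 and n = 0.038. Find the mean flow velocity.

Flow area A = b·y = 4.29 × 2.59 = 11.11 m². Wetted perimeter P = b + 2y = 4.29 + 2×2.59 = 9.47 m.
Hydraulic radius R = A/P = 11.11/9.47 = 1.173 m.
From Manning's equation, V = (1/n) R^(2/3) S^(1/2) = (1/0.038) × 1.173^(2/3) × 0.00087^(1/2) = 0.863 m/s.

V = 0.863 m/s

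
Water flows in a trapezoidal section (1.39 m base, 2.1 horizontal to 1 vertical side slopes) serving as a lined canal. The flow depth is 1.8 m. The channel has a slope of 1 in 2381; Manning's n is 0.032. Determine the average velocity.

V = 0.62 m/s

With bottom width b = 1.39 m and side slope z = 2.1: A = (b + zy)y = (1.39 + 2.1×1.8)×1.8 = 9.306 m²; P = b + 2y√(1+z²) = 1.39 + 2×1.8×2.326 = 9.763 m.
Hydraulic radius R = A/P = 9.306/9.763 = 0.9532 m.
From Manning's equation, V = (1/n) R^(2/3) S^(1/2) = (1/0.032) × 0.9532^(2/3) × 0.00042^(1/2) = 0.62 m/s.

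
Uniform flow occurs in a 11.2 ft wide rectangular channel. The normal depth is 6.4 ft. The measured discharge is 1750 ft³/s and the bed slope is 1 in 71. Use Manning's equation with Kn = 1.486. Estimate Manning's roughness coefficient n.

n = 0.015

Flow area A = b·y = 11.2 × 6.4 = 71.68 ft². Wetted perimeter P = b + 2y = 11.2 + 2×6.4 = 24 ft.
Hydraulic radius R = A/P = 71.68/24 = 2.987 ft.
Rearranging Manning's equation: n = (1.486/Q) A R^(2/3) S^(1/2) = (1.486/1750) × 71.68 × 2.987^(2/3) × √0.01408 = 0.015.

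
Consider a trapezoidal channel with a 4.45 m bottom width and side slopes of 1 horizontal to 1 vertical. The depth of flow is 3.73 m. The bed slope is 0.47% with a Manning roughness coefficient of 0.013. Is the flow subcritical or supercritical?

supercritical

With bottom width b = 4.45 m and side slope z = 1: A = (b + zy)y = (4.45 + 1×3.73)×3.73 = 30.51 m²; P = b + 2y√(1+z²) = 4.45 + 2×3.73×1.414 = 15 m.
Hydraulic radius R = A/P = 30.51/15 = 2.034 m.
V = (1/n) R^(2/3) √S = (1/0.013) × 2.034^(2/3) × √0.0047 = 8.466 m/s. Hydraulic depth D_h = A/T = 30.51/11.91 = 2.562 m.
Froude number Fr = V/√(g·D_h) = 8.466/√(9.81×2.562) = 1.69, which is greater than 1, so the flow is supercritical.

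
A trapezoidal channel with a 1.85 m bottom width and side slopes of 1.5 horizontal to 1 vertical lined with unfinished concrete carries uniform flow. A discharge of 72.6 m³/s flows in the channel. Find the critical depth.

At critical depth, Q² T / (g A³) = 1, i.e. A³/T = Q²/g = 72.6²/9.81 = 537.3.
Trying y = 3.18 m: A³/T = 819.1 — over.
Trying y = 2.03 m: A³/T = 123.6 — short.
Trying y = 2.88 m: A³/T = 534.9 — matches.

y_c = 2.88 m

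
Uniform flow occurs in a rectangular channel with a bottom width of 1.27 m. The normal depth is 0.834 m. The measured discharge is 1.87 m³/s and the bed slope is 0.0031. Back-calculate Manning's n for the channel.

Flow area A = b·y = 1.27 × 0.834 = 1.059 m². Wetted perimeter P = b + 2y = 1.27 + 2×0.834 = 2.938 m.
Hydraulic radius R = A/P = 1.059/2.938 = 0.3605 m.
Rearranging Manning's equation: n = (1/Q) A R^(2/3) S^(1/2) = (1/1.87) × 1.059 × 0.3605^(2/3) × √0.0031 = 0.016.

n = 0.016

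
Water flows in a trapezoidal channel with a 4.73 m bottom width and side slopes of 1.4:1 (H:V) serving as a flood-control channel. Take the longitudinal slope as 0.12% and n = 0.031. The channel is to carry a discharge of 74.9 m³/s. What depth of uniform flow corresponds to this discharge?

y_n = 3.9 m

Manning's equation rearranged: A R^(2/3) = nQ / (1·√S) = 0.031 × 74.9 / (√0.0012) = 67.03.
Trying y = 4.75 m: A R^(2/3) = 101.3 — high.
Trying y = 2.72 m: A R^(2/3) = 32.41 — low.
Trying y = 3.9 m: A R^(2/3) = 67.01 — matches.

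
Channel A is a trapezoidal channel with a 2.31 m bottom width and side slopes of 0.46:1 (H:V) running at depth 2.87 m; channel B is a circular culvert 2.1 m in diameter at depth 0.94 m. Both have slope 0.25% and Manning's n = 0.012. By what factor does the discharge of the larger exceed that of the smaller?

Channel A: With bottom width b = 2.31 m and side slope z = 0.46: A = (b + zy)y = (2.31 + 0.46×2.87)×2.87 = 10.42 m²; P = b + 2y√(1+z²) = 2.31 + 2×2.87×1.101 = 8.628 m. Hydraulic radius R = A/P = 10.42/8.628 = 1.208 m. Q_A = (1/0.012)·10.42·1.208^(2/3)·√0.0025 = 49.23 m³/s.
Channel B: For a circular section of diameter D = 2.1 m at depth y = 0.94 m, the central angle is θ = 2 arccos(1 − 2y/D) = 2.932 rad. Then A = (D²/8)(θ − sin θ) = 1.501 m² and P = Dθ/2 = 3.078 m. Hydraulic radius R = A/P = 1.501/3.078 = 0.4877 m. Q_B = (1/0.012)·1.501·0.4877^(2/3)·√0.0025 = 3.876 m³/s.
The larger discharge is 49.23 m³/s and the smaller is 3.876 m³/s; the ratio is 12.7.

12.7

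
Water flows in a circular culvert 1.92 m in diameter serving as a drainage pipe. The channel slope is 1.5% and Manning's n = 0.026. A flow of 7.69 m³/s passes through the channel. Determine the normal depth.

y_n = 1.45 m

Manning's equation rearranged: A R^(2/3) = nQ / (1·√S) = 0.026 × 7.69 / (√0.015) = 1.633.
Trying y = 1.6 m: A R^(2/3) = 1.801 — over.
Trying y = 1.45 m: A R^(2/3) = 1.632 — close enough.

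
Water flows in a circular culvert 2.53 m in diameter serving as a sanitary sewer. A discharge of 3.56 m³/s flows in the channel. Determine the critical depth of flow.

y_c = 0.838 m

At critical depth, Q² T / (g A³) = 1, i.e. A³/T = Q²/g = 3.56²/9.81 = 1.292.
Try y = 0.653 m: A³/T = 0.4906 — short.
Try y = 0.962 m: A³/T = 2.198 — over.
Try y = 0.838 m: A³/T = 1.291 — matches.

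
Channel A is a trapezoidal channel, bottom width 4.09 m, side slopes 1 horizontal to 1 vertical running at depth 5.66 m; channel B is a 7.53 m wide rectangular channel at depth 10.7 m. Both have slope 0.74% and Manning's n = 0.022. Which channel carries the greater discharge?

channel B

Channel A: With bottom width b = 4.09 m and side slope z = 1: A = (b + zy)y = (4.09 + 1×5.66)×5.66 = 55.19 m²; P = b + 2y√(1+z²) = 4.09 + 2×5.66×1.414 = 20.1 m. Hydraulic radius R = A/P = 55.19/20.1 = 2.746 m. Q_A = (1/0.022)·55.19·2.746^(2/3)·√0.0074 = 423.1 m³/s.
Channel B: Flow area A = b·y = 7.53 × 10.7 = 80.57 m². Wetted perimeter P = b + 2y = 7.53 + 2×10.7 = 28.93 m. Hydraulic radius R = A/P = 80.57/28.93 = 2.785 m. Q_B = (1/0.022)·80.57·2.785^(2/3)·√0.0074 = 623.6 m³/s.
Q_A = 423.1 m³/s vs Q_B = 623.6 m³/s, so channel B carries more.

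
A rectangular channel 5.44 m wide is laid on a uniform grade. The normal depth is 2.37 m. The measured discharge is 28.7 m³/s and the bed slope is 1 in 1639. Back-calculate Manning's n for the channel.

Flow area A = b·y = 5.44 × 2.37 = 12.89 m². Wetted perimeter P = b + 2y = 5.44 + 2×2.37 = 10.18 m.
Hydraulic radius R = A/P = 12.89/10.18 = 1.266 m.
Rearranging Manning's equation: n = (1/Q) A R^(2/3) S^(1/2) = (1/28.7) × 12.89 × 1.266^(2/3) × √0.0006101 = 0.013.

n = 0.013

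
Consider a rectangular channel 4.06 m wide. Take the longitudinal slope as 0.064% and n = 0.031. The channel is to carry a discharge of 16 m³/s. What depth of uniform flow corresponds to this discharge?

y_n = 3.97 m

Manning's equation rearranged: A R^(2/3) = nQ / (1·√S) = 0.031 × 16 / (√0.00064) = 19.61.
Trying y = 4.7 m: A R^(2/3) = 24.08 — too large.
Trying y = 2.73 m: A R^(2/3) = 12.27 — too small.
Trying y = 3.97 m: A R^(2/3) = 19.62 — ≈ 19.61.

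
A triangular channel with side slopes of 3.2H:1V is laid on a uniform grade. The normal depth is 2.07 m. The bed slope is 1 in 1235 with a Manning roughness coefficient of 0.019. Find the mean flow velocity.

For a triangular section with side slope z = 3.2: A = zy² = 3.2×2.07² = 13.71 m²; P = 2y√(1+z²) = 2×2.07×3.353 = 13.88 m.
Hydraulic radius R = A/P = 13.71/13.88 = 0.9879 m.
From Manning's equation, V = (1/n) R^(2/3) S^(1/2) = (1/0.019) × 0.9879^(2/3) × 0.0008097^(1/2) = 1.49 m/s.

V = 1.49 m/s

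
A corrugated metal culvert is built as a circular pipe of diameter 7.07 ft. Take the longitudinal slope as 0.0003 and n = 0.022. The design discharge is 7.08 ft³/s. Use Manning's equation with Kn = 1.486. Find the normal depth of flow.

Manning's equation rearranged: A R^(2/3) = nQ / (1.486·√S) = 0.022 × 7.08 / (1.486 × √0.0003) = 6.052.
Try y = 1.18 ft: A R^(2/3) = 3.475 — too small.
Try y = 1.55 ft: A R^(2/3) = 6.049 — matches.

y_n = 1.55 ft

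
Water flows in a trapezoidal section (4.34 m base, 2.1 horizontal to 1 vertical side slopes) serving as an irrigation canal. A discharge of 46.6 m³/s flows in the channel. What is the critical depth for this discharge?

At critical depth, Q² T / (g A³) = 1, i.e. A³/T = Q²/g = 46.6²/9.81 = 221.4.
Try y = 2.06 m: A³/T = 437.9 — high.
Try y = 1.19 m: A³/T = 57.73 — low.
Try y = 1.72 m: A³/T = 221.3 — matches.

y_c = 1.72 m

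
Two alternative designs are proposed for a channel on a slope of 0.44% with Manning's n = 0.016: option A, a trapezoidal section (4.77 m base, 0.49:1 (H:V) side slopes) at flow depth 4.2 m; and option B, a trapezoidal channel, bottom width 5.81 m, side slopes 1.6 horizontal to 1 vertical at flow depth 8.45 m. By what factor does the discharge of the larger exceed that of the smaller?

Channel A: With bottom width b = 4.77 m and side slope z = 0.49: A = (b + zy)y = (4.77 + 0.49×4.2)×4.2 = 28.68 m²; P = b + 2y√(1+z²) = 4.77 + 2×4.2×1.114 = 14.12 m. Hydraulic radius R = A/P = 28.68/14.12 = 2.03 m. Q_A = (1/0.016)·28.68·2.03^(2/3)·√0.0044 = 190.6 m³/s.
Channel B: With bottom width b = 5.81 m and side slope z = 1.6: A = (b + zy)y = (5.81 + 1.6×8.45)×8.45 = 163.3 m²; P = b + 2y√(1+z²) = 5.81 + 2×8.45×1.887 = 37.7 m. Hydraulic radius R = A/P = 163.3/37.7 = 4.333 m. Q_B = (1/0.016)·163.3·4.333^(2/3)·√0.0044 = 1800 m³/s.
The larger discharge is 1800 m³/s and the smaller is 190.6 m³/s; the ratio is 9.44.

9.44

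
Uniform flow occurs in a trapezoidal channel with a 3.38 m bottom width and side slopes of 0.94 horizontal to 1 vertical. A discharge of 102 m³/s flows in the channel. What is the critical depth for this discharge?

At critical depth, Q² T / (g A³) = 1, i.e. A³/T = Q²/g = 102²/9.81 = 1061.
At y = 3.9 m: A³/T = 1937 — too large.
At y = 3.33 m: A³/T = 1057 — ≈ 1061.

y_c = 3.33 m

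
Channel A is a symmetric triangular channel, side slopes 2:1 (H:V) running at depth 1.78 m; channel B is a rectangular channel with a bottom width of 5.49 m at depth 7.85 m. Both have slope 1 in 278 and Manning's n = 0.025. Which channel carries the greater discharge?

Channel A: For a triangular section with side slope z = 2: A = zy² = 2×1.78² = 6.337 m²; P = 2y√(1+z²) = 2×1.78×2.236 = 7.96 m. Hydraulic radius R = A/P = 6.337/7.96 = 0.796 m. Q_A = (1/0.025)·6.337·0.796^(2/3)·√0.003597 = 13.06 m³/s.
Channel B: Flow area A = b·y = 5.49 × 7.85 = 43.1 m². Wetted perimeter P = b + 2y = 5.49 + 2×7.85 = 21.19 m. Hydraulic radius R = A/P = 43.1/21.19 = 2.034 m. Q_B = (1/0.025)·43.1·2.034^(2/3)·√0.003597 = 166 m³/s.
Q_A = 13.06 m³/s vs Q_B = 166 m³/s, so channel B carries more.

channel B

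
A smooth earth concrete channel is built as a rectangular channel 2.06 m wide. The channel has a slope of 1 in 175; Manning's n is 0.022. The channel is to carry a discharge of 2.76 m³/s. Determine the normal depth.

y_n = 0.699 m

Manning's equation rearranged: A R^(2/3) = nQ / (1·√S) = 0.022 × 2.76 / (√0.005714) = 0.8033.
Trying y = 0.616 m: A R^(2/3) = 0.6721 — low.
Trying y = 0.785 m: A R^(2/3) = 0.9432 — high.
Trying y = 0.699 m: A R^(2/3) = 0.803 — matches.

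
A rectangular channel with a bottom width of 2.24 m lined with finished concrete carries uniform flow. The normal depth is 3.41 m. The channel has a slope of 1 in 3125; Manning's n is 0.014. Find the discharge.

Q = 8.71 m³/s

Flow area A = b·y = 2.24 × 3.41 = 7.638 m². Wetted perimeter P = b + 2y = 2.24 + 2×3.41 = 9.06 m.
Hydraulic radius R = A/P = 7.638/9.06 = 0.8431 m.
Manning's equation: Q = (1/n) A R^(2/3) S^(1/2) = (1/0.014) × 7.638 × 0.8431^(2/3) × 0.00032^(1/2) = 8.71 m³/s.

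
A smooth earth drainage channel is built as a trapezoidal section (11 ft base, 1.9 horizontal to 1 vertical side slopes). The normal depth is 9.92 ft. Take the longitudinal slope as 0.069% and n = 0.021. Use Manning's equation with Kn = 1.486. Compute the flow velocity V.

V = 5.81 ft/s

With bottom width b = 11 ft and side slope z = 1.9: A = (b + zy)y = (11 + 1.9×9.92)×9.92 = 296.1 ft²; P = b + 2y√(1+z²) = 11 + 2×9.92×2.147 = 53.6 ft.
Hydraulic radius R = A/P = 296.1/53.6 = 5.524 ft.
From Manning's equation, V = (1.486/n) R^(2/3) S^(1/2) = (1.486/0.021) × 5.524^(2/3) × 0.00069^(1/2) = 5.81 ft/s.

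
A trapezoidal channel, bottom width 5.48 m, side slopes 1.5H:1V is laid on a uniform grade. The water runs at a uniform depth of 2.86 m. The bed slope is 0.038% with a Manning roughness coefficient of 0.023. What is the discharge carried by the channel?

Q = 34.6 m³/s

With bottom width b = 5.48 m and side slope z = 1.5: A = (b + zy)y = (5.48 + 1.5×2.86)×2.86 = 27.94 m²; P = b + 2y√(1+z²) = 5.48 + 2×2.86×1.803 = 15.79 m.
Hydraulic radius R = A/P = 27.94/15.79 = 1.769 m.
Manning's equation: Q = (1/n) A R^(2/3) S^(1/2) = (1/0.023) × 27.94 × 1.769^(2/3) × 0.00038^(1/2) = 34.6 m³/s.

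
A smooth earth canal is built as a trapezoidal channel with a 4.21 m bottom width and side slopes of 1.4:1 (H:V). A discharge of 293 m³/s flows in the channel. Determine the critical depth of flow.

y_c = 4.88 m

At critical depth, Q² T / (g A³) = 1, i.e. A³/T = Q²/g = 293²/9.81 = 8751.
Try y = 5.34 m: A³/T = 12680 — too large.
Try y = 3.65 m: A³/T = 2728 — too small.
Try y = 4.88 m: A³/T = 8753 — matches.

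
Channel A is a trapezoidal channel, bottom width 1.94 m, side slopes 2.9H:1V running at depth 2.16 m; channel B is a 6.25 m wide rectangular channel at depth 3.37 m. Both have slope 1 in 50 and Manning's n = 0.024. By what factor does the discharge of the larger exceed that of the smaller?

Channel A: With bottom width b = 1.94 m and side slope z = 2.9: A = (b + zy)y = (1.94 + 2.9×2.16)×2.16 = 17.72 m²; P = b + 2y√(1+z²) = 1.94 + 2×2.16×3.068 = 15.19 m. Hydraulic radius R = A/P = 17.72/15.19 = 1.166 m. Q_A = (1/0.024)·17.72·1.166^(2/3)·√0.02 = 115.7 m³/s.
Channel B: Flow area A = b·y = 6.25 × 3.37 = 21.06 m². Wetted perimeter P = b + 2y = 6.25 + 2×3.37 = 12.99 m. Hydraulic radius R = A/P = 21.06/12.99 = 1.621 m. Q_B = (1/0.024)·21.06·1.621^(2/3)·√0.02 = 171.3 m³/s.
The larger discharge is 171.3 m³/s and the smaller is 115.7 m³/s; the ratio is 1.48.

1.48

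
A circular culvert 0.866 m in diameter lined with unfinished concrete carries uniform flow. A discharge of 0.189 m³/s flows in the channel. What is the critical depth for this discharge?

At critical depth, Q² T / (g A³) = 1, i.e. A³/T = Q²/g = 0.189²/9.81 = 0.003641.
Try y = 0.225 m: A³/T = 0.002365 — short.
Try y = 0.299 m: A³/T = 0.007123 — over.
Try y = 0.251 m: A³/T = 0.003618 — matches.

y_c = 0.251 m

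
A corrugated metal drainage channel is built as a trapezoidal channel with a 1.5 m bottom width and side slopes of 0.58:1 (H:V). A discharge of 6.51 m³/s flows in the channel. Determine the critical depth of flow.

y_c = 1.07 m

At critical depth, Q² T / (g A³) = 1, i.e. A³/T = Q²/g = 6.51²/9.81 = 4.32.
At y = 1.23 m: A³/T = 6.894 — high.
At y = 1.07 m: A³/T = 4.262 — matches.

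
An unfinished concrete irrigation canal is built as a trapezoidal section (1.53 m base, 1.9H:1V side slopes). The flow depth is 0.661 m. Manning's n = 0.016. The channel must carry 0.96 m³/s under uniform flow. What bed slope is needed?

With bottom width b = 1.53 m and side slope z = 1.9: A = (b + zy)y = (1.53 + 1.9×0.661)×0.661 = 1.841 m²; P = b + 2y√(1+z²) = 1.53 + 2×0.661×2.147 = 4.368 m.
Hydraulic radius R = A/P = 1.841/4.368 = 0.4215 m.
From Manning's equation, S = [nQ / (1 A R^(2/3))]² = [0.016 × 0.96 / (1 × 1.841 × 0.4215^(2/3))]² = 0.00022.

S = 0.00022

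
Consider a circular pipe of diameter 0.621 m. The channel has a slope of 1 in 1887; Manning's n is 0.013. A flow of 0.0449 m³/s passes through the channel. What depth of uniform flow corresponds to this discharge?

y_n = 0.229 m

Manning's equation rearranged: A R^(2/3) = nQ / (1·√S) = 0.013 × 0.0449 / (√0.0005299) = 0.02536.
At y = 0.271 m: A R^(2/3) = 0.03451 — over.
At y = 0.181 m: A R^(2/3) = 0.0162 — short.
At y = 0.229 m: A R^(2/3) = 0.02537 — matches.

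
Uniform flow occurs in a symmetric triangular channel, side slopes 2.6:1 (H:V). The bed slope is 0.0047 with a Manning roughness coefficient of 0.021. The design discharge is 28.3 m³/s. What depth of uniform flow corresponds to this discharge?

y_n = 1.9 m

Manning's equation rearranged: A R^(2/3) = nQ / (1·√S) = 0.021 × 28.3 / (√0.0047) = 8.669.
Try y = 2.12 m: A R^(2/3) = 11.6 — high.
Try y = 1.9 m: A R^(2/3) = 8.663 — ≈ 8.669.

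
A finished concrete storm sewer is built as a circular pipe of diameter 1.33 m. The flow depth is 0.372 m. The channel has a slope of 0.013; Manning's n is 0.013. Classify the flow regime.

For a circular section of diameter D = 1.33 m at depth y = 0.372 m, the central angle is θ = 2 arccos(1 − 2y/D) = 2.229 rad. Then A = (D²/8)(θ − sin θ) = 0.318 m² and P = Dθ/2 = 1.482 m.
Hydraulic radius R = A/P = 0.318/1.482 = 0.2145 m.
V = (1/n) R^(2/3) √S = (1/0.013) × 0.2145^(2/3) × √0.013 = 3.143 m/s. Hydraulic depth D_h = A/T = 0.318/1.194 = 0.2663 m.
Froude number Fr = V/√(g·D_h) = 3.143/√(9.81×0.2663) = 1.94, which is greater than 1, so the flow is supercritical.

supercritical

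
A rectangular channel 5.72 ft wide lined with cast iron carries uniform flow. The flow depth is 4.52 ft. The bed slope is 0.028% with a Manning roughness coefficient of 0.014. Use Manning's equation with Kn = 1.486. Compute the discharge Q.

Q = 66.7 ft³/s

Flow area A = b·y = 5.72 × 4.52 = 25.85 ft². Wetted perimeter P = b + 2y = 5.72 + 2×4.52 = 14.76 ft.
Hydraulic radius R = A/P = 25.85/14.76 = 1.752 ft.
Manning's equation: Q = (1.486/n) A R^(2/3) S^(1/2) = (1.486/0.014) × 25.85 × 1.752^(2/3) × 0.00028^(1/2) = 66.7 ft³/s.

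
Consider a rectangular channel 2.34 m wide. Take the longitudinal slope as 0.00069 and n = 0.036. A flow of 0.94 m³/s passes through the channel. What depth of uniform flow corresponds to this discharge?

Manning's equation rearranged: A R^(2/3) = nQ / (1·√S) = 0.036 × 0.94 / (√0.00069) = 1.288.
Try y = 0.634 m: A R^(2/3) = 0.8203 — too small.
Try y = 0.874 m: A R^(2/3) = 1.289 — matches.

y_n = 0.874 m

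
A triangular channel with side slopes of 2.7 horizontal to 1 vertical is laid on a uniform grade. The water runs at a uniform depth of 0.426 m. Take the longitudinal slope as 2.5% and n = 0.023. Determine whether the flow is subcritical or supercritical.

For a triangular section with side slope z = 2.7: A = zy² = 2.7×0.426² = 0.49 m²; P = 2y√(1+z²) = 2×0.426×2.879 = 2.453 m.
Hydraulic radius R = A/P = 0.49/2.453 = 0.1997 m.
V = (1/n) R^(2/3) √S = (1/0.023) × 0.1997^(2/3) × √0.025 = 2.349 m/s. Hydraulic depth D_h = A/T = 0.49/2.3 = 0.213 m.
Froude number Fr = V/√(g·D_h) = 2.349/√(9.81×0.213) = 1.63, which is greater than 1, so the flow is supercritical.

supercritical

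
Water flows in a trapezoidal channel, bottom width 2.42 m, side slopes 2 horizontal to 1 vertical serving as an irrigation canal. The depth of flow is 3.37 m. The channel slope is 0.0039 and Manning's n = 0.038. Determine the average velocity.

With bottom width b = 2.42 m and side slope z = 2: A = (b + zy)y = (2.42 + 2×3.37)×3.37 = 30.87 m²; P = b + 2y√(1+z²) = 2.42 + 2×3.37×2.236 = 17.49 m.
Hydraulic radius R = A/P = 30.87/17.49 = 1.765 m.
From Manning's equation, V = (1/n) R^(2/3) S^(1/2) = (1/0.038) × 1.765^(2/3) × 0.0039^(1/2) = 2.4 m/s.

V = 2.4 m/s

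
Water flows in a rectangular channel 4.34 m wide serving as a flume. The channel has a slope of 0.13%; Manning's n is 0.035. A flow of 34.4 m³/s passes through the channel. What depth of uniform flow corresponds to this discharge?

y_n = 5.69 m

Manning's equation rearranged: A R^(2/3) = nQ / (1·√S) = 0.035 × 34.4 / (√0.0013) = 33.39.
Trying y = 7.1 m: A R^(2/3) = 43.24 — high.
Trying y = 4.49 m: A R^(2/3) = 25.11 — low.
Trying y = 5.69 m: A R^(2/3) = 33.37 — ≈ 33.39.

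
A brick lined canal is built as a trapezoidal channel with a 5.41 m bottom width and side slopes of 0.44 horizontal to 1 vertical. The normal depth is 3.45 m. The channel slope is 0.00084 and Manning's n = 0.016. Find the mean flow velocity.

With bottom width b = 5.41 m and side slope z = 0.44: A = (b + zy)y = (5.41 + 0.44×3.45)×3.45 = 23.9 m²; P = b + 2y√(1+z²) = 5.41 + 2×3.45×1.093 = 12.95 m.
Hydraulic radius R = A/P = 23.9/12.95 = 1.846 m.
From Manning's equation, V = (1/n) R^(2/3) S^(1/2) = (1/0.016) × 1.846^(2/3) × 0.00084^(1/2) = 2.73 m/s.

V = 2.73 m/s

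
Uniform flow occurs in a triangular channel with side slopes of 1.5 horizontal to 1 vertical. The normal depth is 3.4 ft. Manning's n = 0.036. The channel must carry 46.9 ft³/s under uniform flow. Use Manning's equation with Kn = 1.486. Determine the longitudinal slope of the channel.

S = 0.0027

For a triangular section with side slope z = 1.5: A = zy² = 1.5×3.4² = 17.34 ft²; P = 2y√(1+z²) = 2×3.4×1.803 = 12.26 ft.
Hydraulic radius R = A/P = 17.34/12.26 = 1.414 ft.
From Manning's equation, S = [nQ / (1.486 A R^(2/3))]² = [0.036 × 46.9 / (1.486 × 17.34 × 1.414^(2/3))]² = 0.0027.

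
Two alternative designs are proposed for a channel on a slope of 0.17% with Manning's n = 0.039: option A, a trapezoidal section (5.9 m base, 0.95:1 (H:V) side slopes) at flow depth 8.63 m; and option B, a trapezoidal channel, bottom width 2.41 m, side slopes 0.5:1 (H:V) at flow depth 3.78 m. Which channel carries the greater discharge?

Channel A: With bottom width b = 5.9 m and side slope z = 0.95: A = (b + zy)y = (5.9 + 0.95×8.63)×8.63 = 121.7 m²; P = b + 2y√(1+z²) = 5.9 + 2×8.63×1.379 = 29.71 m. Hydraulic radius R = A/P = 121.7/29.71 = 4.096 m. Q_A = (1/0.039)·121.7·4.096^(2/3)·√0.0017 = 329.3 m³/s.
Channel B: With bottom width b = 2.41 m and side slope z = 0.5: A = (b + zy)y = (2.41 + 0.5×3.78)×3.78 = 16.25 m²; P = b + 2y√(1+z²) = 2.41 + 2×3.78×1.118 = 10.86 m. Hydraulic radius R = A/P = 16.25/10.86 = 1.496 m. Q_B = (1/0.039)·16.25·1.496^(2/3)·√0.0017 = 22.48 m³/s.
Q_A = 329.3 m³/s vs Q_B = 22.48 m³/s, so channel A carries more.

channel A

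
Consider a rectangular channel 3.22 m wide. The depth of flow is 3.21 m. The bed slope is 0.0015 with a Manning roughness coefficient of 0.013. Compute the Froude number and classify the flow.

subcritical

Flow area A = b·y = 3.22 × 3.21 = 10.34 m². Wetted perimeter P = b + 2y = 3.22 + 2×3.21 = 9.64 m.
Hydraulic radius R = A/P = 10.34/9.64 = 1.072 m.
V = (1/n) R^(2/3) √S = (1/0.013) × 1.072^(2/3) × √0.0015 = 3.121 m/s. Hydraulic depth D_h = A/T = 10.34/3.22 = 3.21 m.
Froude number Fr = V/√(g·D_h) = 3.121/√(9.81×3.21) = 0.556, which is less than 1, so the flow is subcritical.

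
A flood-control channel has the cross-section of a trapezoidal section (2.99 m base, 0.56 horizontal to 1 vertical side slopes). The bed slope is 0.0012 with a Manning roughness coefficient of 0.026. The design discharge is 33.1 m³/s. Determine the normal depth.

Manning's equation rearranged: A R^(2/3) = nQ / (1·√S) = 0.026 × 33.1 / (√0.0012) = 24.84.
Trying y = 2.86 m: A R^(2/3) = 16.24 — short.
Trying y = 4.11 m: A R^(2/3) = 31.61 — over.
Trying y = 3.61 m: A R^(2/3) = 24.81 — close enough.

y_n = 3.61 m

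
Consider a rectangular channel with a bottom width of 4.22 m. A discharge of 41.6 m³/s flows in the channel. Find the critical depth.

y_c = 2.15 m

For a rectangular channel, critical depth y_c = (q²/g)^(1/3) where q = Q/b = 41.6/4.22 = 9.858 m²/s.
So y_c = (9.858²/9.81)^(1/3) = 2.15 m.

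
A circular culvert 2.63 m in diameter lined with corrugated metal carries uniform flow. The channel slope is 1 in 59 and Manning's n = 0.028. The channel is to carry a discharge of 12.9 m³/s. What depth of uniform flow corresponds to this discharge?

y_n = 1.58 m

Manning's equation rearranged: A R^(2/3) = nQ / (1·√S) = 0.028 × 12.9 / (√0.01695) = 2.774.
Trying y = 1.4 m: A R^(2/3) = 2.281 — short.
Trying y = 1.88 m: A R^(2/3) = 3.533 — over.
Trying y = 1.58 m: A R^(2/3) = 2.765 — ≈ 2.774.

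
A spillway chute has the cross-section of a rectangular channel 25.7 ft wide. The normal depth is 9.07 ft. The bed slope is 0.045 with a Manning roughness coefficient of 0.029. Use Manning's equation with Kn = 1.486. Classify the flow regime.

supercritical

Flow area A = b·y = 25.7 × 9.07 = 233.1 ft². Wetted perimeter P = b + 2y = 25.7 + 2×9.07 = 43.84 ft.
Hydraulic radius R = A/P = 233.1/43.84 = 5.317 ft.
V = (1.486/n) R^(2/3) √S = (1.486/0.029) × 5.317^(2/3) × √0.045 = 33.11 ft/s. Hydraulic depth D_h = A/T = 233.1/25.7 = 9.07 ft.
Froude number Fr = V/√(g·D_h) = 33.11/√(32.2×9.07) = 1.94, which is greater than 1, so the flow is supercritical.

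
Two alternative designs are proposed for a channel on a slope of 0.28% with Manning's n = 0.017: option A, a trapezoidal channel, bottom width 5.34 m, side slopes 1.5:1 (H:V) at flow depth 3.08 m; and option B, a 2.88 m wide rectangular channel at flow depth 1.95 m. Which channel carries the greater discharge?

Channel A: With bottom width b = 5.34 m and side slope z = 1.5: A = (b + zy)y = (5.34 + 1.5×3.08)×3.08 = 30.68 m²; P = b + 2y√(1+z²) = 5.34 + 2×3.08×1.803 = 16.45 m. Hydraulic radius R = A/P = 30.68/16.45 = 1.865 m. Q_A = (1/0.017)·30.68·1.865^(2/3)·√0.0028 = 144.7 m³/s.
Channel B: Flow area A = b·y = 2.88 × 1.95 = 5.616 m². Wetted perimeter P = b + 2y = 2.88 + 2×1.95 = 6.78 m. Hydraulic radius R = A/P = 5.616/6.78 = 0.8283 m. Q_B = (1/0.017)·5.616·0.8283^(2/3)·√0.0028 = 15.42 m³/s.
Q_A = 144.7 m³/s vs Q_B = 15.42 m³/s, so channel A carries more.

channel A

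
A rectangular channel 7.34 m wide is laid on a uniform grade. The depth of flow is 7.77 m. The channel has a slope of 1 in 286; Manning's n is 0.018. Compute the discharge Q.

Flow area A = b·y = 7.34 × 7.77 = 57.03 m². Wetted perimeter P = b + 2y = 7.34 + 2×7.77 = 22.88 m.
Hydraulic radius R = A/P = 57.03/22.88 = 2.493 m.
Manning's equation: Q = (1/n) A R^(2/3) S^(1/2) = (1/0.018) × 57.03 × 2.493^(2/3) × 0.003497^(1/2) = 344 m³/s.

Q = 344 m³/s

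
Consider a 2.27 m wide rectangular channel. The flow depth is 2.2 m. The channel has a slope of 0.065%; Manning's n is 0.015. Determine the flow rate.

Q = 7 m³/s

Flow area A = b·y = 2.27 × 2.2 = 4.994 m². Wetted perimeter P = b + 2y = 2.27 + 2×2.2 = 6.67 m.
Hydraulic radius R = A/P = 4.994/6.67 = 0.7487 m.
Manning's equation: Q = (1/n) A R^(2/3) S^(1/2) = (1/0.015) × 4.994 × 0.7487^(2/3) × 0.00065^(1/2) = 7 m³/s.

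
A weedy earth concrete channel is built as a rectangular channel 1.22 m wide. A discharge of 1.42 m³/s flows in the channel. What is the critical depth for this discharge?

For a rectangular channel, critical depth y_c = (q²/g)^(1/3) where q = Q/b = 1.42/1.22 = 1.164 m²/s.
So y_c = (1.164²/9.81)^(1/3) = 0.517 m.

y_c = 0.517 m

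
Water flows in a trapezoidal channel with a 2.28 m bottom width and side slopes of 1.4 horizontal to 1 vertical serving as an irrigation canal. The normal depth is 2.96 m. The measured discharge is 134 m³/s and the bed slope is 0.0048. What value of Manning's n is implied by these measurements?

With bottom width b = 2.28 m and side slope z = 1.4: A = (b + zy)y = (2.28 + 1.4×2.96)×2.96 = 19.02 m²; P = b + 2y√(1+z²) = 2.28 + 2×2.96×1.72 = 12.47 m.
Hydraulic radius R = A/P = 19.02/12.47 = 1.525 m.
Rearranging Manning's equation: n = (1/Q) A R^(2/3) S^(1/2) = (1/134) × 19.02 × 1.525^(2/3) × √0.0048 = 0.013.

n = 0.013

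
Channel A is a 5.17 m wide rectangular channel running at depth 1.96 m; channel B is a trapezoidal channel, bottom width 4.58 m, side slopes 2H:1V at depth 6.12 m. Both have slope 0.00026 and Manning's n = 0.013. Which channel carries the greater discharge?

Channel A: Flow area A = b·y = 5.17 × 1.96 = 10.13 m². Wetted perimeter P = b + 2y = 5.17 + 2×1.96 = 9.09 m. Hydraulic radius R = A/P = 10.13/9.09 = 1.115 m. Q_A = (1/0.013)·10.13·1.115^(2/3)·√0.00026 = 13.51 m³/s.
Channel B: With bottom width b = 4.58 m and side slope z = 2: A = (b + zy)y = (4.58 + 2×6.12)×6.12 = 102.9 m²; P = b + 2y√(1+z²) = 4.58 + 2×6.12×2.236 = 31.95 m. Hydraulic radius R = A/P = 102.9/31.95 = 3.222 m. Q_B = (1/0.013)·102.9·3.222^(2/3)·√0.00026 = 278.5 m³/s.
Q_A = 13.51 m³/s vs Q_B = 278.5 m³/s, so channel B carries more.

channel B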